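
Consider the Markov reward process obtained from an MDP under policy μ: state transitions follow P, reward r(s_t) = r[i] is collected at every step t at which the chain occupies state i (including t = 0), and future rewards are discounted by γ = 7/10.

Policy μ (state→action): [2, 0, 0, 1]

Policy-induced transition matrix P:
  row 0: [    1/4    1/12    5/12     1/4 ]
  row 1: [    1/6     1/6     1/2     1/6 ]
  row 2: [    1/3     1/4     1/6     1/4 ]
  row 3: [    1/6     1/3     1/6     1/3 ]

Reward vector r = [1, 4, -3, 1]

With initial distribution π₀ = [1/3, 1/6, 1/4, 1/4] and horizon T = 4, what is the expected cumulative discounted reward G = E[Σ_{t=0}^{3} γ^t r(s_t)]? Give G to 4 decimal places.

t=0: π = [0.3333, 0.1667, 0.2500, 0.2500], E[r] = 0.5000, γ^t·E[r] = 0.500000, running G = 0.500000
t=1: π = [0.2361, 0.2014, 0.3056, 0.2569], E[r] = 0.3819, γ^t·E[r] = 0.267361, running G = 0.767361
t=2: π = [0.2373, 0.2153, 0.2928, 0.2546], E[r] = 0.4745, γ^t·E[r] = 0.232523, running G = 0.999884
t=3: π = [0.2352, 0.2137, 0.2977, 0.2533], E[r] = 0.4502, γ^t·E[r] = 0.154429, running G = 1.154314

G = 1.1543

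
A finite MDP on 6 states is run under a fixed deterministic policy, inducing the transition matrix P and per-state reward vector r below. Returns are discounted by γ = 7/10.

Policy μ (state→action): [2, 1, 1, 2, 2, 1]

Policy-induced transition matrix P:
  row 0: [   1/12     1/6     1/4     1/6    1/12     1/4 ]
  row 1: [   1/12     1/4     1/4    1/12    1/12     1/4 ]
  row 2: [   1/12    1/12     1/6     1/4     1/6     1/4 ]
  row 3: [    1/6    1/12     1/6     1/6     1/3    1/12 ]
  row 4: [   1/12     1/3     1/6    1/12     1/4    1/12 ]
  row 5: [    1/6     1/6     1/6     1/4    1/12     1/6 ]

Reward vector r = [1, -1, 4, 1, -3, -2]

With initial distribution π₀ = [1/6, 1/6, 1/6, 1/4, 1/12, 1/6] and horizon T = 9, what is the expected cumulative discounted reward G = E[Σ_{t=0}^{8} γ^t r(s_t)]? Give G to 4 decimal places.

t=0: π = [0.1667, 0.1667, 0.1667, 0.2500, 0.0833, 0.1667], E[r] = 0.3333, γ^t·E[r] = 0.333333, running G = 0.333333
t=1: π = [0.1181, 0.1597, 0.1944, 0.1736, 0.1736, 0.1806], E[r] = 0.0278, γ^t·E[r] = 0.019444, running G = 0.352778
t=2: π = [0.1128, 0.1782, 0.1898, 0.1701, 0.1719, 0.1771], E[r] = -0.0058, γ^t·E[r] = -0.002836, running G = 0.349942
t=3: π = [0.1123, 0.1802, 0.1909, 0.1681, 0.1703, 0.1782], E[r] = -0.0036, γ^t·E[r] = -0.001241, running G = 0.348702
t=4: π = [0.1122, 0.1802, 0.1910, 0.1682, 0.1696, 0.1787], E[r] = -0.0020, γ^t·E[r] = -0.000488, running G = 0.348213
t=5: π = [0.1122, 0.1800, 0.1910, 0.1683, 0.1696, 0.1788], E[r] = -0.0017, γ^t·E[r] = -0.000278, running G = 0.347935
t=6: π = [0.1123, 0.1800, 0.1910, 0.1684, 0.1696, 0.1788], E[r] = -0.0016, γ^t·E[r] = -0.000194, running G = 0.347741
t=7: π = [0.1123, 0.1800, 0.1910, 0.1684, 0.1696, 0.1788], E[r] = -0.0017, γ^t·E[r] = -0.000137, running G = 0.347604
t=8: π = [0.1123, 0.1800, 0.1910, 0.1684, 0.1696, 0.1788], E[r] = -0.0017, γ^t·E[r] = -0.000096, running G = 0.347508

G = 0.3475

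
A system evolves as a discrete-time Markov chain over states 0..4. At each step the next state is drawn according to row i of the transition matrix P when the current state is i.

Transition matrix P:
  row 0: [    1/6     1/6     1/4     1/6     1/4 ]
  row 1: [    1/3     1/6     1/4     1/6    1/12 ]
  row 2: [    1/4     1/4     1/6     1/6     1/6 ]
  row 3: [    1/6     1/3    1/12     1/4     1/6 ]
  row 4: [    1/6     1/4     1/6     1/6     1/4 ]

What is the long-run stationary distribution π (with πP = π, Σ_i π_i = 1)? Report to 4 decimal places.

π = [0.2204, 0.2278, 0.1889, 0.1818, 0.1811]

Balance equations π_j = Σ_i π_i·P[i][j]:
  π_0 = 1/6·π_0 + 1/3·π_1 + 1/4·π_2 + 1/6·π_3 + 1/6·π_4
  π_1 = 1/6·π_0 + 1/6·π_1 + 1/4·π_2 + 1/3·π_3 + 1/4·π_4
  π_2 = 1/4·π_0 + 1/4·π_1 + 1/6·π_2 + 1/12·π_3 + 1/6·π_4
  π_3 = 1/6·π_0 + 1/6·π_1 + 1/6·π_2 + 1/4·π_3 + 1/6·π_4
  normalize: π_0 + π_1 + π_2 + π_3 + π_4 = 1
Solving the linear system gives exactly π = [4567/20724, 4721/20724, 1957/10362, 2/11, 1877/10362].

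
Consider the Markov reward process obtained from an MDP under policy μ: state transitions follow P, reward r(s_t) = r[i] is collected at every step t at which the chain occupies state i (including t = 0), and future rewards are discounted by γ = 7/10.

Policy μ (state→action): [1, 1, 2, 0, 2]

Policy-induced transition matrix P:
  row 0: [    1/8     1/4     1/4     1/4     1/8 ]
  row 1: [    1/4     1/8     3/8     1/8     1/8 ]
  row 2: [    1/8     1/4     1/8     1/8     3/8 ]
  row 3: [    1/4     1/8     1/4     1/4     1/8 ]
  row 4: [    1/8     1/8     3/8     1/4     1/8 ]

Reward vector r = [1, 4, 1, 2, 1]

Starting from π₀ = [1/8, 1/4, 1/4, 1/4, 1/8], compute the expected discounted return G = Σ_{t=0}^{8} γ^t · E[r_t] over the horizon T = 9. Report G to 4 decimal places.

G = 5.7926

t=0: π = [0.1250, 0.2500, 0.2500, 0.2500, 0.1250], E[r] = 2.0000, γ^t·E[r] = 2.000000, running G = 2.000000
t=1: π = [0.1875, 0.1719, 0.2656, 0.1875, 0.1875], E[r] = 1.7031, γ^t·E[r] = 1.192188, running G = 3.192188
t=2: π = [0.1699, 0.1816, 0.2617, 0.1953, 0.1914], E[r] = 1.7402, γ^t·E[r] = 0.852715, running G = 4.044902
t=3: π = [0.1721, 0.1790, 0.2639, 0.1946, 0.1904], E[r] = 1.7314, γ^t·E[r] = 0.593886, running G = 4.638788
t=4: π = [0.1717, 0.1795, 0.2632, 0.1946, 0.1910], E[r] = 1.7332, γ^t·E[r] = 0.416130, running G = 5.054918
t=5: π = [0.1718, 0.1794, 0.2634, 0.1947, 0.1908], E[r] = 1.7327, γ^t·E[r] = 0.291222, running G = 5.346140
t=6: π = [0.1718, 0.1794, 0.2633, 0.1947, 0.1909], E[r] = 1.7328, γ^t·E[r] = 0.203868, running G = 5.550008
t=7: π = [0.1718, 0.1794, 0.2634, 0.1947, 0.1908], E[r] = 1.7328, γ^t·E[r] = 0.142705, running G = 5.692713
t=8: π = [0.1718, 0.1794, 0.2634, 0.1947, 0.1908], E[r] = 1.7328, γ^t·E[r] = 0.099894, running G = 5.792607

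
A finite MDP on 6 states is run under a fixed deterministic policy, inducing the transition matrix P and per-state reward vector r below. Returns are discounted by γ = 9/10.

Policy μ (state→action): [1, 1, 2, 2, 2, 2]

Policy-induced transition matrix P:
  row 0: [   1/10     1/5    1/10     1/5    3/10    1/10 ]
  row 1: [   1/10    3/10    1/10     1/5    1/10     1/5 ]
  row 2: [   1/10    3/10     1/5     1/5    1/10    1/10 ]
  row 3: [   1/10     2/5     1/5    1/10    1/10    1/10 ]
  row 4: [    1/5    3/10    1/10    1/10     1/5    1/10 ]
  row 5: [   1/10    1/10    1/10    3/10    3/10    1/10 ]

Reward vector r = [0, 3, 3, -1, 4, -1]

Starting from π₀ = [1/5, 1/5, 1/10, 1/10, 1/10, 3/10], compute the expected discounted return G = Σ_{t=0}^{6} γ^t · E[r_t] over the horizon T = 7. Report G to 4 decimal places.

G = 7.6096

t=0: π = [0.2000, 0.2000, 0.1000, 0.1000, 0.1000, 0.3000], E[r] = 0.9000, γ^t·E[r] = 0.900000, running G = 0.900000
t=1: π = [0.1100, 0.2300, 0.1200, 0.2100, 0.2100, 0.1200], E[r] = 1.5600, γ^t·E[r] = 1.404000, running G = 2.304000
t=2: π = [0.1210, 0.2860, 0.1330, 0.1700, 0.1670, 0.1230], E[r] = 1.6320, γ^t·E[r] = 1.321920, running G = 3.625920
t=3: π = [0.1167, 0.2803, 0.1303, 0.1786, 0.1655, 0.1286], E[r] = 1.5866, γ^t·E[r] = 1.156631, running G = 4.782551
t=4: π = [0.1166, 0.2805, 0.1309, 0.1785, 0.1656, 0.1280], E[r] = 1.5900, γ^t·E[r] = 1.043225, running G = 5.825777
t=5: π = [0.1166, 0.2806, 0.1309, 0.1784, 0.1655, 0.1280], E[r] = 1.5900, γ^t·E[r] = 0.938890, running G = 6.764666
t=6: π = [0.1165, 0.2806, 0.1309, 0.1784, 0.1655, 0.1281], E[r] = 1.5899, γ^t·E[r] = 0.844950, running G = 7.609617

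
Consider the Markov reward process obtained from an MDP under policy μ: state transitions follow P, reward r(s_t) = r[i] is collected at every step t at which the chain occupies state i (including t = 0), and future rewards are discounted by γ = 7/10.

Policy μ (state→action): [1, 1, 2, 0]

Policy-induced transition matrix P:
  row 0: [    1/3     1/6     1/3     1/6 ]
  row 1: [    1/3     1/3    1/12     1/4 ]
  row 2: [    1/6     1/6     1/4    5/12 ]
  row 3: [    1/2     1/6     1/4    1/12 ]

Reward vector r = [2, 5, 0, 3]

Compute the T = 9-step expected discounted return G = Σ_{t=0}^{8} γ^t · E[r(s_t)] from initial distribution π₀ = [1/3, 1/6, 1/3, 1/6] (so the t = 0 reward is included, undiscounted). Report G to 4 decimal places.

G = 7.1351

t=0: π = [0.3333, 0.1667, 0.3333, 0.1667], E[r] = 2.0000, γ^t·E[r] = 2.000000, running G = 2.000000
t=1: π = [0.3056, 0.1944, 0.2500, 0.2500], E[r] = 2.3333, γ^t·E[r] = 1.633333, running G = 3.633333
t=2: π = [0.3333, 0.1991, 0.2431, 0.2245], E[r] = 2.3356, γ^t·E[r] = 1.144468, running G = 4.777801
t=3: π = [0.3302, 0.1998, 0.2446, 0.2253], E[r] = 2.3356, γ^t·E[r] = 0.801127, running G = 5.578928
t=4: π = [0.3301, 0.2000, 0.2442, 0.2257], E[r] = 2.3372, γ^t·E[r] = 0.561160, running G = 6.140088
t=5: π = [0.3302, 0.2000, 0.2442, 0.2256], E[r] = 2.3372, γ^t·E[r] = 0.392814, running G = 6.532901
t=6: π = [0.3302, 0.2000, 0.2442, 0.2256], E[r] = 2.3372, γ^t·E[r] = 0.274969, running G = 6.807871
t=7: π = [0.3302, 0.2000, 0.2442, 0.2256], E[r] = 2.3372, γ^t·E[r] = 0.192479, running G = 7.000350
t=8: π = [0.3302, 0.2000, 0.2442, 0.2256], E[r] = 2.3372, γ^t·E[r] = 0.134735, running G = 7.135086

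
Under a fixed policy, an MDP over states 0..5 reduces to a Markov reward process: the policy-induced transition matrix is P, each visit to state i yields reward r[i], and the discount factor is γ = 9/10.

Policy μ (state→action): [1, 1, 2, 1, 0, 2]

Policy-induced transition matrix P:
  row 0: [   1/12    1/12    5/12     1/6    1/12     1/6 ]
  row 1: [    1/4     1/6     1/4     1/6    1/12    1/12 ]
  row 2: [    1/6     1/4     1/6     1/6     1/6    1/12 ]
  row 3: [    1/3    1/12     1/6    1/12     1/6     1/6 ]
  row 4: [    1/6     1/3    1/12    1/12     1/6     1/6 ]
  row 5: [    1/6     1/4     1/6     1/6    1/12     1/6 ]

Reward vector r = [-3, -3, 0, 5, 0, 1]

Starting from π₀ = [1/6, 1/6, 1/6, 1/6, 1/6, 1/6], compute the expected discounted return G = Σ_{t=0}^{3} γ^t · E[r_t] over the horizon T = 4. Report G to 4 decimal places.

t=0: π = [0.1667, 0.1667, 0.1667, 0.1667, 0.1667, 0.1667], E[r] = 0.0000, γ^t·E[r] = 0.000000, running G = 0.000000
t=1: π = [0.1944, 0.1944, 0.2083, 0.1389, 0.1250, 0.1389], E[r] = -0.3333, γ^t·E[r] = -0.300000, running G = -0.300000
t=2: π = [0.1898, 0.1887, 0.2211, 0.1447, 0.1227, 0.1331], E[r] = -0.2789, γ^t·E[r] = -0.225938, running G = -0.525938
t=3: π = [0.1907, 0.1888, 0.2196, 0.1444, 0.1240, 0.1325], E[r] = -0.2839, γ^t·E[r] = -0.206930, running G = -0.732867

G = -0.7329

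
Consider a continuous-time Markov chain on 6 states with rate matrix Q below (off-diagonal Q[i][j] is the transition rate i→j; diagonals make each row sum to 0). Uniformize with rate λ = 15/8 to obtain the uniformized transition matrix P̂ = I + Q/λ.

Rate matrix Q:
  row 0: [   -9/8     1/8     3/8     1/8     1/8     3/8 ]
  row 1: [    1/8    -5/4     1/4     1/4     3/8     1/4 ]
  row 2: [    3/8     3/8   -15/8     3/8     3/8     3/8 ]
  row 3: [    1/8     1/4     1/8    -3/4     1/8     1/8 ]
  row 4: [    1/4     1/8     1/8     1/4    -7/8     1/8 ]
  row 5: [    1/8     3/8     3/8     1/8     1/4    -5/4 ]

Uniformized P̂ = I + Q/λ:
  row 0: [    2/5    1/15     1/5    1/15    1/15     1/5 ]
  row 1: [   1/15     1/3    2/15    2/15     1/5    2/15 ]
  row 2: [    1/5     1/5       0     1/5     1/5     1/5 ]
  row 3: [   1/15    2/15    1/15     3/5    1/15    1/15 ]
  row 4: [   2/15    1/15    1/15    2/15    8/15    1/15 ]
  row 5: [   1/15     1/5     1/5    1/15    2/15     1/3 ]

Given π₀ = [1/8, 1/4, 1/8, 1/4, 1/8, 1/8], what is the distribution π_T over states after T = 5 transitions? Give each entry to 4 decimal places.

π = [0.1425, 0.1592, 0.1091, 0.2279, 0.2103, 0.1510]

t=0: π = [0.1250, 0.2500, 0.1250, 0.2500, 0.1250, 0.1250]
t=1: π = [0.1333, 0.1833, 0.1083, 0.2417, 0.1833, 0.1500]
t=2: π = [0.1378, 0.1661, 0.1094, 0.2344, 0.2011, 0.1511]
t=3: π = [0.1406, 0.1613, 0.1090, 0.2308, 0.2073, 0.1510]
t=4: π = [0.1419, 0.1597, 0.1090, 0.2289, 0.2095, 0.1510]
t=5: π = [0.1425, 0.1592, 0.1091, 0.2279, 0.2103, 0.1510]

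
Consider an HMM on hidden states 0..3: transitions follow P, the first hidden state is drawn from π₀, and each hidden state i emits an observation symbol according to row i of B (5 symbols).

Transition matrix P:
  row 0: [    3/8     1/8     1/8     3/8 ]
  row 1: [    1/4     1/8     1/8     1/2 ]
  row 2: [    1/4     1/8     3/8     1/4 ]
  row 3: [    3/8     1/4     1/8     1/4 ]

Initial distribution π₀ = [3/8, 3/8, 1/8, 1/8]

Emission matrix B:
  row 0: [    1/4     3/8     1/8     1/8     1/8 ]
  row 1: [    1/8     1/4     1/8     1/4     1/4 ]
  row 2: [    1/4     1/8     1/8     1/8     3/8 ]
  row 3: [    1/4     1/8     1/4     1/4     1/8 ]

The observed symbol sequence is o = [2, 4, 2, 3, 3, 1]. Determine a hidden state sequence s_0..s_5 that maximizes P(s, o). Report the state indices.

path = [3, 1, 3, 1, 3, 0]

t=0: δ = [4.688e-02, 4.688e-02, 1.562e-02, 3.125e-02]  (obs o_0=2)
t=1: δ = [2.197e-03, 1.953e-03, 2.197e-03, 2.930e-03]  ψ = [0, 3, 0, 1]  (obs o_1=4)
t=2: δ = [1.373e-04, 9.155e-05, 1.030e-04, 2.441e-04]  ψ = [3, 3, 2, 1]  (obs o_2=2)
t=3: δ = [1.144e-05, 1.526e-05, 4.828e-06, 1.526e-05]  ψ = [3, 3, 2, 3]  (obs o_3=3)
t=4: δ = [7.153e-07, 9.537e-07, 2.384e-07, 1.907e-06]  ψ = [3, 3, 1, 1]  (obs o_4=3)
t=5: δ = [2.682e-07, 1.192e-07, 2.980e-08, 5.960e-08]  ψ = [3, 3, 3, 1]  (obs o_5=1)
backtrack: best end state = 0; path = [3, 1, 3, 1, 3, 0]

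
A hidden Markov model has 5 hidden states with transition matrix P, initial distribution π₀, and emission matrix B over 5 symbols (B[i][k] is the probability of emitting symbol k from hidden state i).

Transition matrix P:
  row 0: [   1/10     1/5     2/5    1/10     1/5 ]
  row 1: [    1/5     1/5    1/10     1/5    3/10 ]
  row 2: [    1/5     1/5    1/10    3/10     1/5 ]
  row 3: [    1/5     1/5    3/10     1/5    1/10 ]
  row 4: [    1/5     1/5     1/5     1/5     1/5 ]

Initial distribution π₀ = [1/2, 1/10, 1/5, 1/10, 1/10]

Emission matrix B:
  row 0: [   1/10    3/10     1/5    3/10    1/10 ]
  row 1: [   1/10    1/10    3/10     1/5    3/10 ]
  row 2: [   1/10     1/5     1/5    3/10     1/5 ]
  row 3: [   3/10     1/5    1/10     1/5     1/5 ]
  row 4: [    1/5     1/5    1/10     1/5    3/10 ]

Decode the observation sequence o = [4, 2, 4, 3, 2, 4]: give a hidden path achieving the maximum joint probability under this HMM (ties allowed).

t=0: δ = [5.000e-02, 3.000e-02, 4.000e-02, 2.000e-02, 3.000e-02]  (obs o_0=4)
t=1: δ = [1.600e-03, 3.000e-03, 4.000e-03, 1.200e-03, 1.000e-03]  ψ = [2, 0, 0, 2, 0]  (obs o_1=2)
t=2: δ = [8.000e-05, 2.400e-04, 1.280e-04, 2.400e-04, 2.700e-04]  ψ = [2, 2, 0, 2, 1]  (obs o_2=4)
t=3: δ = [1.620e-05, 1.080e-05, 2.160e-05, 1.080e-05, 1.440e-05]  ψ = [4, 4, 3, 4, 1]  (obs o_3=3)
t=4: δ = [8.640e-07, 1.296e-06, 1.296e-06, 6.480e-07, 4.320e-07]  ψ = [2, 2, 0, 2, 2]  (obs o_4=2)
t=5: δ = [2.592e-08, 7.776e-08, 6.912e-08, 7.776e-08, 1.166e-07]  ψ = [1, 1, 0, 2, 1]  (obs o_5=4)
backtrack: best end state = 4; path = [0, 2, 3, 2, 1, 4]

path = [0, 2, 3, 2, 1, 4]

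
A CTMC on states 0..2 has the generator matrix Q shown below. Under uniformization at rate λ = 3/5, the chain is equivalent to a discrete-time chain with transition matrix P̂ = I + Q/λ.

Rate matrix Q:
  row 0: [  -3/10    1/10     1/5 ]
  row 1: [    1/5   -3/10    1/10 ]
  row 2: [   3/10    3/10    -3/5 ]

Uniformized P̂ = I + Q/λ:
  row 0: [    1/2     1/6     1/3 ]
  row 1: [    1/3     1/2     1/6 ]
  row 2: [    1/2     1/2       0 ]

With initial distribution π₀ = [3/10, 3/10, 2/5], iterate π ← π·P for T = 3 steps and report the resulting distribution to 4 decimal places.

π = [0.4417, 0.3556, 0.2028]

t=0: π = [0.3000, 0.3000, 0.4000]
t=1: π = [0.4500, 0.4000, 0.1500]
t=2: π = [0.4333, 0.3500, 0.2167]
t=3: π = [0.4417, 0.3556, 0.2028]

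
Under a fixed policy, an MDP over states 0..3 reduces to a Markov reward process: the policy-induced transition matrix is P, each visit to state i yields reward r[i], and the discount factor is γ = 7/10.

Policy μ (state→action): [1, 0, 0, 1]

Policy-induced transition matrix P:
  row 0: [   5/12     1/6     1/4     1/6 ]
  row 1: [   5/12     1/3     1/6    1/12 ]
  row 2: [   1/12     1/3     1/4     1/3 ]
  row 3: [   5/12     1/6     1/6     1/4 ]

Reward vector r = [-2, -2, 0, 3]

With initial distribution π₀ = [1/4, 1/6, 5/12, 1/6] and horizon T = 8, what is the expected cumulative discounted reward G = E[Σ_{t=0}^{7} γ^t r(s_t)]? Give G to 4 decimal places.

t=0: π = [0.2500, 0.1667, 0.4167, 0.1667], E[r] = -0.3333, γ^t·E[r] = -0.333333, running G = -0.333333
t=1: π = [0.2778, 0.2639, 0.2222, 0.2361], E[r] = -0.3750, γ^t·E[r] = -0.262500, running G = -0.595833
t=2: π = [0.3426, 0.2477, 0.2083, 0.2014], E[r] = -0.5764, γ^t·E[r] = -0.282431, running G = -0.878264
t=3: π = [0.3472, 0.2427, 0.2126, 0.1975], E[r] = -0.5872, γ^t·E[r] = -0.201407, running G = -1.079671
t=4: π = [0.3458, 0.2425, 0.2133, 0.1983], E[r] = -0.5817, γ^t·E[r] = -0.139665, running G = -1.219335
t=5: π = [0.3456, 0.2426, 0.2133, 0.1985], E[r] = -0.5808, γ^t·E[r] = -0.097615, running G = -1.316950
t=6: π = [0.3456, 0.2427, 0.2132, 0.1985], E[r] = -0.5809, γ^t·E[r] = -0.068337, running G = -1.385288
t=7: π = [0.3456, 0.2426, 0.2132, 0.1985], E[r] = -0.5809, γ^t·E[r] = -0.047838, running G = -1.433126

G = -1.4331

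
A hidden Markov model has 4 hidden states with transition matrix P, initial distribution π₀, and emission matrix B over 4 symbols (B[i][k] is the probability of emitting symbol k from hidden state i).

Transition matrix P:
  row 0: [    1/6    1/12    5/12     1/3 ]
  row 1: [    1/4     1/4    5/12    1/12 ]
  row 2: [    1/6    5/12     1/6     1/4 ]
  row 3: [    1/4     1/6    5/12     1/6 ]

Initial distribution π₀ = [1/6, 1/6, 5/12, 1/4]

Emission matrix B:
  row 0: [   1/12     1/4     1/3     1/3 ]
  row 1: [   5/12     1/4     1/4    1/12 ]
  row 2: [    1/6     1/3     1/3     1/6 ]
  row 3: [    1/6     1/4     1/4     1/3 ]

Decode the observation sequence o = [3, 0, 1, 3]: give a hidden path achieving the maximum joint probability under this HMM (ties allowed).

path = [2, 1, 2, 3]

t=0: δ = [5.556e-02, 1.389e-02, 6.944e-02, 8.333e-02]  (obs o_0=3)
t=1: δ = [1.736e-03, 1.206e-02, 5.787e-03, 3.086e-03]  ψ = [3, 2, 3, 0]  (obs o_1=0)
t=2: δ = [7.535e-04, 7.535e-04, 1.674e-03, 3.617e-04]  ψ = [1, 1, 1, 2]  (obs o_2=1)
t=3: δ = [9.303e-05, 5.814e-05, 5.233e-05, 1.395e-04]  ψ = [2, 2, 0, 2]  (obs o_3=3)
backtrack: best end state = 3; path = [2, 1, 2, 3]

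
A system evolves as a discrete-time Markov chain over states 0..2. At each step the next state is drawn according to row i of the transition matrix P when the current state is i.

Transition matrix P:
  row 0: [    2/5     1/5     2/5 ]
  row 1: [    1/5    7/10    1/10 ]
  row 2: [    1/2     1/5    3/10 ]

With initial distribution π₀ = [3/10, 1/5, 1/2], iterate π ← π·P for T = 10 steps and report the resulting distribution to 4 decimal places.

π = [0.3456, 0.3998, 0.2546]

t=0: π = [0.3000, 0.2000, 0.5000]
t=1: π = [0.4100, 0.3000, 0.2900]
t=2: π = [0.3690, 0.3500, 0.2810]
t=3: π = [0.3581, 0.3750, 0.2669]
t=4: π = [0.3517, 0.3875, 0.2608]
t=5: π = [0.3486, 0.3938, 0.2577]
t=6: π = [0.3470, 0.3969, 0.2561]
t=7: π = [0.3462, 0.3984, 0.2553]
t=8: π = [0.3458, 0.3992, 0.2549]
t=9: π = [0.3456, 0.3996, 0.2547]
t=10: π = [0.3456, 0.3998, 0.2546]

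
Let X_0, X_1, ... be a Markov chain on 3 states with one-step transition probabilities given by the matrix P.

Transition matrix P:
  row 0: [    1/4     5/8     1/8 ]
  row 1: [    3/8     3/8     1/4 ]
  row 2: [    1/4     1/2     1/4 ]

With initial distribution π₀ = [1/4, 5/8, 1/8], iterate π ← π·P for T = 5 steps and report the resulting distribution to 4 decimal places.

π = [0.3099, 0.4788, 0.2113]

t=0: π = [0.2500, 0.6250, 0.1250]
t=1: π = [0.3281, 0.4531, 0.2188]
t=2: π = [0.3066, 0.4844, 0.2090]
t=3: π = [0.3105, 0.4778, 0.2117]
t=4: π = [0.3097, 0.4791, 0.2112]
t=5: π = [0.3099, 0.4788, 0.2113]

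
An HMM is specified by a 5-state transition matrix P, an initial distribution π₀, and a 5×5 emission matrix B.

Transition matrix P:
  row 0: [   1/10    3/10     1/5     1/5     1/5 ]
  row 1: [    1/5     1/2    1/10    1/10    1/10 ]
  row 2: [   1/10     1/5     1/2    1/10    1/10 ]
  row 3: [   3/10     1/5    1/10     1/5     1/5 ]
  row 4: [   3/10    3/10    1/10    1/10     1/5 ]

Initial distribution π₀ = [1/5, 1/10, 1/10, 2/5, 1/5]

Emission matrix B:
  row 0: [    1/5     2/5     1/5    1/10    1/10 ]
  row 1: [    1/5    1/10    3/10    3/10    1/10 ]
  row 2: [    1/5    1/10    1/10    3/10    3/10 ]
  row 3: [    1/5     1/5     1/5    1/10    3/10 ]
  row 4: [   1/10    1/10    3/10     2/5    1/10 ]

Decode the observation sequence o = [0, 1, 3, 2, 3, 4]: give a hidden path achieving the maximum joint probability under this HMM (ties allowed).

path = [3, 0, 1, 1, 1, 1]

t=0: δ = [4.000e-02, 2.000e-02, 2.000e-02, 8.000e-02, 2.000e-02]  (obs o_0=0)
t=1: δ = [9.600e-03, 1.600e-03, 1.000e-03, 3.200e-03, 1.600e-03]  ψ = [3, 3, 2, 3, 3]  (obs o_1=1)
t=2: δ = [9.600e-05, 8.640e-04, 5.760e-04, 1.920e-04, 7.680e-04]  ψ = [0, 0, 0, 0, 0]  (obs o_2=3)
t=3: δ = [4.608e-05, 1.296e-04, 2.880e-05, 1.728e-05, 4.608e-05]  ψ = [4, 1, 2, 1, 4]  (obs o_3=2)
t=4: δ = [2.592e-06, 1.944e-05, 4.320e-06, 1.296e-06, 5.184e-06]  ψ = [1, 1, 2, 1, 1]  (obs o_4=3)
t=5: δ = [3.888e-07, 9.720e-07, 6.480e-07, 5.832e-07, 1.944e-07]  ψ = [1, 1, 2, 1, 1]  (obs o_5=4)
backtrack: best end state = 1; path = [3, 0, 1, 1, 1, 1]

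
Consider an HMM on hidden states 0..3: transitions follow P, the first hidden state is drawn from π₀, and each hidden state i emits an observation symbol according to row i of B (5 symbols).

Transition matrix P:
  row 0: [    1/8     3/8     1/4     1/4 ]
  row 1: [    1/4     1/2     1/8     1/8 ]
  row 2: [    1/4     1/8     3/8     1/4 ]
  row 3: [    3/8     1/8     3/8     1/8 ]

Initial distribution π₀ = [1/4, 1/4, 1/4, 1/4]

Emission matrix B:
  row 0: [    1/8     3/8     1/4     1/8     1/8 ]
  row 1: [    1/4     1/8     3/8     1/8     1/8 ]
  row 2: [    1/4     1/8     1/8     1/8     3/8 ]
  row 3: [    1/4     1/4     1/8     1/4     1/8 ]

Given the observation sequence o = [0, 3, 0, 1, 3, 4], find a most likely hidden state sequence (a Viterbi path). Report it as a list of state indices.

t=0: δ = [3.125e-02, 6.250e-02, 6.250e-02, 6.250e-02]  (obs o_0=0)
t=1: δ = [2.930e-03, 3.906e-03, 2.930e-03, 3.906e-03]  ψ = [3, 1, 2, 2]  (obs o_1=3)
t=2: δ = [1.831e-04, 4.883e-04, 3.662e-04, 1.831e-04]  ψ = [3, 1, 3, 0]  (obs o_2=0)
t=3: δ = [4.578e-05, 3.052e-05, 1.717e-05, 2.289e-05]  ψ = [1, 1, 2, 2]  (obs o_3=1)
t=4: δ = [1.073e-06, 2.146e-06, 1.431e-06, 2.861e-06]  ψ = [3, 0, 0, 0]  (obs o_4=3)
t=5: δ = [1.341e-07, 1.341e-07, 4.023e-07, 4.470e-08]  ψ = [3, 1, 3, 2]  (obs o_5=4)
backtrack: best end state = 2; path = [1, 1, 1, 0, 3, 2]

path = [1, 1, 1, 0, 3, 2]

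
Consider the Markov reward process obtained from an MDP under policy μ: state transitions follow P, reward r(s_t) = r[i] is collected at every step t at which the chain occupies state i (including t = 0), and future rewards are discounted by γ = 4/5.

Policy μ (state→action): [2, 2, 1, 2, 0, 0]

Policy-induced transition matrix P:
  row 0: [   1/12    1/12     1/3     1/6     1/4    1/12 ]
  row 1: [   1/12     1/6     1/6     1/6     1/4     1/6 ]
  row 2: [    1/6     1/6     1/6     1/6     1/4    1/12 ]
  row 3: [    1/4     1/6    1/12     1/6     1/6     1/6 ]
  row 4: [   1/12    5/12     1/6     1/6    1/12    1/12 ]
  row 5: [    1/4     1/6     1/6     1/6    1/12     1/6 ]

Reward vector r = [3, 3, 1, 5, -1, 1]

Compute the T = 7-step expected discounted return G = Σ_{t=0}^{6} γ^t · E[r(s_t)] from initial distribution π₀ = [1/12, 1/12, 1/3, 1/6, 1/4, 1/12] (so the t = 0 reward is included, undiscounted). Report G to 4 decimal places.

G = 7.4217

t=0: π = [0.0833, 0.0833, 0.3333, 0.1667, 0.2500, 0.0833], E[r] = 1.5000, γ^t·E[r] = 1.500000, running G = 1.500000
t=1: π = [0.1528, 0.2222, 0.1667, 0.1667, 0.1806, 0.1111], E[r] = 2.0556, γ^t·E[r] = 1.644444, running G = 3.144444
t=2: π = [0.1435, 0.1991, 0.1782, 0.1667, 0.1875, 0.1250], E[r] = 1.9769, γ^t·E[r] = 1.265185, running G = 4.409630
t=3: π = [0.1468, 0.2016, 0.1767, 0.1667, 0.1840, 0.1242], E[r] = 1.9954, γ^t·E[r] = 1.021630, running G = 5.431259
t=4: π = [0.1465, 0.2004, 0.1772, 0.1667, 0.1847, 0.1244], E[r] = 1.9912, γ^t·E[r] = 0.815579, running G = 6.246838
t=5: π = [0.1466, 0.2006, 0.1772, 0.1667, 0.1846, 0.1243], E[r] = 1.9920, γ^t·E[r] = 0.652732, running G = 6.899569
t=6: π = [0.1466, 0.2006, 0.1772, 0.1667, 0.1846, 0.1243], E[r] = 1.9918, γ^t·E[r] = 0.522135, running G = 7.421704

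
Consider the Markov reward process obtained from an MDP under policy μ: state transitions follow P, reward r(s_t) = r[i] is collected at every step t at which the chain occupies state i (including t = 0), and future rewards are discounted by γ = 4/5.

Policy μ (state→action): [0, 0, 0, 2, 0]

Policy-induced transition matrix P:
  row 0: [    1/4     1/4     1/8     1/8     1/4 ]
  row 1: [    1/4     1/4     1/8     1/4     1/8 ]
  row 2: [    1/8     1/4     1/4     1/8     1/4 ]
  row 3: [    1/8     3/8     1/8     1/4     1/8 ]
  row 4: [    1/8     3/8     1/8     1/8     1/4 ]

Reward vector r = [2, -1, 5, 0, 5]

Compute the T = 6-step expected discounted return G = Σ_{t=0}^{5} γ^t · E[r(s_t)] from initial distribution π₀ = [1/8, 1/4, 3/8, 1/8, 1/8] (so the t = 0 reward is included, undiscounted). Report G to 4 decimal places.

t=0: π = [0.1250, 0.2500, 0.3750, 0.1250, 0.1250], E[r] = 2.5000, γ^t·E[r] = 2.500000, running G = 2.500000
t=1: π = [0.1719, 0.2813, 0.1719, 0.1719, 0.2031], E[r] = 1.9375, γ^t·E[r] = 1.550000, running G = 4.050000
t=2: π = [0.1816, 0.2969, 0.1465, 0.1816, 0.1934], E[r] = 1.7656, γ^t·E[r] = 1.130000, running G = 5.180000
t=3: π = [0.1848, 0.2969, 0.1433, 0.1848, 0.1902], E[r] = 1.7402, γ^t·E[r] = 0.891000, running G = 6.071000
t=4: π = [0.1852, 0.2969, 0.1429, 0.1852, 0.1898], E[r] = 1.7371, γ^t·E[r] = 0.711500, running G = 6.782500
t=5: π = [0.1853, 0.2969, 0.1429, 0.1853, 0.1897], E[r] = 1.7367, γ^t·E[r] = 0.569070, running G = 7.351570

G = 7.3516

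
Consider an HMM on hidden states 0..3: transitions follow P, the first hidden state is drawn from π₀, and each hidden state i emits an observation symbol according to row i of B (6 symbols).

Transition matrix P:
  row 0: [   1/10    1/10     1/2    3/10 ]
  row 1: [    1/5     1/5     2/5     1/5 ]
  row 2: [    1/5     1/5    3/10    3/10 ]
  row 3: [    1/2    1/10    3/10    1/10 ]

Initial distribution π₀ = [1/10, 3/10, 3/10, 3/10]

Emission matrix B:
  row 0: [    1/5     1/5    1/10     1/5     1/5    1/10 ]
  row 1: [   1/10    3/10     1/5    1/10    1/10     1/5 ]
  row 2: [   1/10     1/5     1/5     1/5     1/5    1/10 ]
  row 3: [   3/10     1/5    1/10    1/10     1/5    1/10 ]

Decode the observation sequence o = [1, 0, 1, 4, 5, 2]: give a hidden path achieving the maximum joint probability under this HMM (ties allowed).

t=0: δ = [2.000e-02, 9.000e-02, 6.000e-02, 6.000e-02]  (obs o_0=1)
t=1: δ = [6.000e-03, 1.800e-03, 3.600e-03, 5.400e-03]  ψ = [3, 1, 1, 1]  (obs o_1=0)
t=2: δ = [5.400e-04, 2.160e-04, 6.000e-04, 3.600e-04]  ψ = [3, 2, 0, 0]  (obs o_2=1)
t=3: δ = [3.600e-05, 1.200e-05, 5.400e-05, 3.600e-05]  ψ = [3, 2, 0, 2]  (obs o_3=4)
t=4: δ = [1.800e-06, 2.160e-06, 1.800e-06, 1.620e-06]  ψ = [3, 2, 0, 2]  (obs o_4=5)
t=5: δ = [8.100e-08, 8.640e-08, 1.800e-07, 5.400e-08]  ψ = [3, 1, 0, 0]  (obs o_5=2)
backtrack: best end state = 2; path = [3, 0, 2, 3, 0, 2]

path = [3, 0, 2, 3, 0, 2]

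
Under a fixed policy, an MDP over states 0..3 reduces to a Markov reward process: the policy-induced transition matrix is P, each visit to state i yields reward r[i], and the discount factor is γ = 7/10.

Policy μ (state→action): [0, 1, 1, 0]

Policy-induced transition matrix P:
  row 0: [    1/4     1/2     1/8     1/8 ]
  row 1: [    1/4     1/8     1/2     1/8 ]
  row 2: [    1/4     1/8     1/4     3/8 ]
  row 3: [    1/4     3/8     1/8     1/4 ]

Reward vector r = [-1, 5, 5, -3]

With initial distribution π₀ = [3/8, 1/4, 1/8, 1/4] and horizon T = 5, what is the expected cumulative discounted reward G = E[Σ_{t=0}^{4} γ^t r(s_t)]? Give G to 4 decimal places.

t=0: π = [0.3750, 0.2500, 0.1250, 0.2500], E[r] = 0.7500, γ^t·E[r] = 0.750000, running G = 0.750000
t=1: π = [0.2500, 0.3281, 0.2344, 0.1875], E[r] = 2.0000, γ^t·E[r] = 1.400000, running G = 2.150000
t=2: π = [0.2500, 0.2656, 0.2773, 0.2070], E[r] = 1.8438, γ^t·E[r] = 0.903438, running G = 3.053438
t=3: π = [0.2500, 0.2705, 0.2593, 0.2202], E[r] = 1.7383, γ^t·E[r] = 0.596230, running G = 3.649668
t=4: π = [0.2500, 0.2738, 0.2589, 0.2173], E[r] = 1.7612, γ^t·E[r] = 0.422871, running G = 4.072539

G = 4.0725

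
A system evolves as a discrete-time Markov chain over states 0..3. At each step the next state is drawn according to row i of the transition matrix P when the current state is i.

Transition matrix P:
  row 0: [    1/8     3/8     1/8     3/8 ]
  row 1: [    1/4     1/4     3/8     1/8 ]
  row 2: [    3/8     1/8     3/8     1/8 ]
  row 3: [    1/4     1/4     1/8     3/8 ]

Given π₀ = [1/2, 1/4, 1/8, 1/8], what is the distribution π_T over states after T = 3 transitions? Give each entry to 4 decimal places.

π = [0.2502, 0.2498, 0.2505, 0.2495]

t=0: π = [0.5000, 0.2500, 0.1250, 0.1250]
t=1: π = [0.2031, 0.2969, 0.2188, 0.2813]
t=2: π = [0.2520, 0.2480, 0.2539, 0.2461]
t=3: π = [0.2502, 0.2498, 0.2505, 0.2495]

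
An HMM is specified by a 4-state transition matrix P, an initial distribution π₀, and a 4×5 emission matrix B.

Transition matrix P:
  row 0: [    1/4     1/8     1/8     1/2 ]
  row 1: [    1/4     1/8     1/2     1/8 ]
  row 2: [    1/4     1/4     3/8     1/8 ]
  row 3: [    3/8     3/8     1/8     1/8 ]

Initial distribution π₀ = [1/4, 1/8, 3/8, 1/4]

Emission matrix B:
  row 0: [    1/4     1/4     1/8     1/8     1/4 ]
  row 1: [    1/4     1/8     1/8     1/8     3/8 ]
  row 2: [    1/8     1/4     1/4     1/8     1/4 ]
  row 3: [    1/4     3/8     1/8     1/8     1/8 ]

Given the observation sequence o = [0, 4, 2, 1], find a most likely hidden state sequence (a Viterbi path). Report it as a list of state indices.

t=0: δ = [6.250e-02, 3.125e-02, 4.688e-02, 6.250e-02]  (obs o_0=0)
t=1: δ = [5.859e-03, 8.789e-03, 4.395e-03, 3.906e-03]  ψ = [3, 3, 2, 0]  (obs o_1=4)
t=2: δ = [2.747e-04, 1.831e-04, 1.099e-03, 3.662e-04]  ψ = [1, 3, 1, 0]  (obs o_2=2)
t=3: δ = [6.866e-05, 3.433e-05, 1.030e-04, 5.150e-05]  ψ = [2, 2, 2, 0]  (obs o_3=1)
backtrack: best end state = 2; path = [3, 1, 2, 2]

path = [3, 1, 2, 2]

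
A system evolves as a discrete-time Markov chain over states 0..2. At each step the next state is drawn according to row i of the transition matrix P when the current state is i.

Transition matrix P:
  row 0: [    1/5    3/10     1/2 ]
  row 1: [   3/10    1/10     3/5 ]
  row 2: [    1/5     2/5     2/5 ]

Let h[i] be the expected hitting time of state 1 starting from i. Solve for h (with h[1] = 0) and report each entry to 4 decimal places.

h = [2.8947, 0.0000, 2.6316]

First-step conditioning: h[1] = 0; for i ≠ 1, h[i] = 1 + Σ_k P[i][k]·h[k].
  h[0] = 1 + 1/5·h[0] + 1/2·h[2]
  h[2] = 1 + 1/5·h[0] + 2/5·h[2]
Solving the 2×2 linear system over states ≠ 1 gives exactly h = [55/19, 0, 50/19] (h[1] = 0 is the target).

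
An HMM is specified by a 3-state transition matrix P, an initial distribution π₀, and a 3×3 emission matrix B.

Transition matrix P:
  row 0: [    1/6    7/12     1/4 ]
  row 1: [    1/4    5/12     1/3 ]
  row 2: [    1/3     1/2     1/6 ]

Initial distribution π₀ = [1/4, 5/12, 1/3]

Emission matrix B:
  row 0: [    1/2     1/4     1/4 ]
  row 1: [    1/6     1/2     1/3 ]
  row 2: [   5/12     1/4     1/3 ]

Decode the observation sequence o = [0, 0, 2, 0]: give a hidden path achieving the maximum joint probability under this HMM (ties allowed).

path = [2, 0, 1, 2]

t=0: δ = [1.250e-01, 6.944e-02, 1.389e-01]  (obs o_0=0)
t=1: δ = [2.315e-02, 1.215e-02, 1.302e-02]  ψ = [2, 0, 0]  (obs o_1=0)
t=2: δ = [1.085e-03, 4.501e-03, 1.929e-03]  ψ = [2, 0, 0]  (obs o_2=2)
t=3: δ = [5.626e-04, 3.126e-04, 6.251e-04]  ψ = [1, 1, 1]  (obs o_3=0)
backtrack: best end state = 2; path = [2, 0, 1, 2]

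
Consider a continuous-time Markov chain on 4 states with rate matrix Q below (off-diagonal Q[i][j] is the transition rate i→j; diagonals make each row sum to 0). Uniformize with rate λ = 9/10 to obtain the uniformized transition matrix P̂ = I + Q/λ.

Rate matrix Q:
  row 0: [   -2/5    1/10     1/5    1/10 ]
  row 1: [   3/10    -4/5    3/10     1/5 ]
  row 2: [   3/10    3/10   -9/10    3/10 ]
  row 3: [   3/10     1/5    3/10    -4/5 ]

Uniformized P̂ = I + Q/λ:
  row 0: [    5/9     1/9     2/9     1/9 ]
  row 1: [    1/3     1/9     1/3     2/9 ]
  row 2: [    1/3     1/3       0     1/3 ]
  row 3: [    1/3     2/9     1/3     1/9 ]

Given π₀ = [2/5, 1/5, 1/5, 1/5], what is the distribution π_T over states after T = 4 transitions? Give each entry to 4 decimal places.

t=0: π = [0.4000, 0.2000, 0.2000, 0.2000]
t=1: π = [0.4222, 0.1778, 0.2222, 0.1778]
t=2: π = [0.4272, 0.1802, 0.2123, 0.1802]
t=3: π = [0.4283, 0.1783, 0.2151, 0.1783]
t=4: π = [0.4285, 0.1787, 0.2141, 0.1787]

π = [0.4285, 0.1787, 0.2141, 0.1787]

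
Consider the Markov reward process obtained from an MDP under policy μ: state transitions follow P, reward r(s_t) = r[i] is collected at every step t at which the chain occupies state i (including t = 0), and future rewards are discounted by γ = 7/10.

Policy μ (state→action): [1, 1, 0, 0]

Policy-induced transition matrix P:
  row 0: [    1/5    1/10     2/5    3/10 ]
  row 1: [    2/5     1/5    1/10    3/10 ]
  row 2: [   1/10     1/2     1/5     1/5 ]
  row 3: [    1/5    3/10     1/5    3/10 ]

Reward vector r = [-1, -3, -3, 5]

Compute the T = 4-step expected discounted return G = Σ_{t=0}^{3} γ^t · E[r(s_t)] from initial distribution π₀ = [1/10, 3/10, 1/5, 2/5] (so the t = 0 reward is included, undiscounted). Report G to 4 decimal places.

t=0: π = [0.1000, 0.3000, 0.2000, 0.4000], E[r] = 0.4000, γ^t·E[r] = 0.400000, running G = 0.400000
t=1: π = [0.2400, 0.2900, 0.1900, 0.2800], E[r] = -0.2800, γ^t·E[r] = -0.196000, running G = 0.204000
t=2: π = [0.2390, 0.2610, 0.2190, 0.2810], E[r] = -0.2740, γ^t·E[r] = -0.134260, running G = 0.069740
t=3: π = [0.2303, 0.2699, 0.2217, 0.2781], E[r] = -0.3146, γ^t·E[r] = -0.107908, running G = -0.038168

G = -0.0382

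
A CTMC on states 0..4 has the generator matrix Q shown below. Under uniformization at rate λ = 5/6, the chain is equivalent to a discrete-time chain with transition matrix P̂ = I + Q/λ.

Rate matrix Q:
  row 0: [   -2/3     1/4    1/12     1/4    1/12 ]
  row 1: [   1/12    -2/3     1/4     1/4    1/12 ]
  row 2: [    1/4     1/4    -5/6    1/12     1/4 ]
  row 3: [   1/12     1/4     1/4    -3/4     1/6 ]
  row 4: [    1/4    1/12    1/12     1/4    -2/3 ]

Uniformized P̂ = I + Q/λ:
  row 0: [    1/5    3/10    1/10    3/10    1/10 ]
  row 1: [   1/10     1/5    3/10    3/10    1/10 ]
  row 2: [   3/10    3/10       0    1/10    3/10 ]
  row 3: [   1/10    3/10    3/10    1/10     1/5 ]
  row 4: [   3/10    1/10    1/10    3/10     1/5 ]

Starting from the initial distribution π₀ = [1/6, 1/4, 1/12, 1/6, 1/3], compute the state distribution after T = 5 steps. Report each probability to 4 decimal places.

t=0: π = [0.1667, 0.2500, 0.0833, 0.1667, 0.3333]
t=1: π = [0.2000, 0.2083, 0.1750, 0.2500, 0.1667]
t=2: π = [0.1883, 0.2458, 0.1742, 0.2150, 0.1767]
t=3: π = [0.1890, 0.2401, 0.1748, 0.2222, 0.1740]
t=4: π = [0.1887, 0.2412, 0.1750, 0.2206, 0.1746]
t=5: π = [0.1888, 0.2410, 0.1749, 0.2209, 0.1745]

π = [0.1888, 0.2410, 0.1749, 0.2209, 0.1745]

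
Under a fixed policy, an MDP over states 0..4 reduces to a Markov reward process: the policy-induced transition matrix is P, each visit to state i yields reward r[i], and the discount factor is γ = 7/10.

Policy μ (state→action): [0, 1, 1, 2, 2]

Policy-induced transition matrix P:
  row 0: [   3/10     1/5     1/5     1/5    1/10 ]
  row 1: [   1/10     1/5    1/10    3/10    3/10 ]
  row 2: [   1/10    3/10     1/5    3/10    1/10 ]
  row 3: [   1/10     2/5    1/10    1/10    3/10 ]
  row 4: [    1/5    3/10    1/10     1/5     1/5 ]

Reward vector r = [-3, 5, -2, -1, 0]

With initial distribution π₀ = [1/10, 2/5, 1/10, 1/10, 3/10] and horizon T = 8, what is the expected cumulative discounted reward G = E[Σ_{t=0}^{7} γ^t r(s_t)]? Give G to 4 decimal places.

G = 2.3344

t=0: π = [0.1000, 0.4000, 0.1000, 0.1000, 0.3000], E[r] = 1.4000, γ^t·E[r] = 1.400000, running G = 1.400000
t=1: π = [0.1500, 0.2600, 0.1200, 0.2400, 0.2300], E[r] = 0.3700, γ^t·E[r] = 0.259000, running G = 1.659000
t=2: π = [0.1530, 0.2830, 0.1270, 0.2140, 0.2230], E[r] = 0.4880, γ^t·E[r] = 0.239120, running G = 1.898120
t=3: π = [0.1529, 0.2778, 0.1280, 0.2196, 0.2217], E[r] = 0.4547, γ^t·E[r] = 0.155962, running G = 2.054082
t=4: π = [0.1528, 0.2789, 0.1281, 0.2186, 0.2217], E[r] = 0.4614, γ^t·E[r] = 0.110782, running G = 2.164864
t=5: π = [0.1527, 0.2787, 0.1281, 0.2188, 0.2217], E[r] = 0.4603, γ^t·E[r] = 0.077370, running G = 2.242234
t=6: π = [0.1527, 0.2787, 0.1281, 0.2188, 0.2217], E[r] = 0.4606, γ^t·E[r] = 0.054192, running G = 2.296426
t=7: π = [0.1527, 0.2787, 0.1281, 0.2188, 0.2217], E[r] = 0.4606, γ^t·E[r] = 0.037931, running G = 2.334357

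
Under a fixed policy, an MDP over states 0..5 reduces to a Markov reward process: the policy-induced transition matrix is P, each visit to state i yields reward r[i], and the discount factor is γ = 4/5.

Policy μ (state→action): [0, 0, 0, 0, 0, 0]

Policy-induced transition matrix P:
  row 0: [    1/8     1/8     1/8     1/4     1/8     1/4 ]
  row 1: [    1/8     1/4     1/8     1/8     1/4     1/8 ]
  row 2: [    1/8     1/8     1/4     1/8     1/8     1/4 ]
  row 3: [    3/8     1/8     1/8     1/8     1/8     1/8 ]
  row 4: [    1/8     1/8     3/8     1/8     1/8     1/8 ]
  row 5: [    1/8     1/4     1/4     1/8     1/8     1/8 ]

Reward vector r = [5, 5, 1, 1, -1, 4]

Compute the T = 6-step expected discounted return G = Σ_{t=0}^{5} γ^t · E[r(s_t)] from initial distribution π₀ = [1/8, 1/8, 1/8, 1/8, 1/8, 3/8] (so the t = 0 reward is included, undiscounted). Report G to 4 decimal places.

G = 9.7130

t=0: π = [0.1250, 0.1250, 0.1250, 0.1250, 0.1250, 0.3750], E[r] = 2.8750, γ^t·E[r] = 2.875000, running G = 2.875000
t=1: π = [0.1563, 0.1875, 0.2188, 0.1406, 0.1406, 0.1563], E[r] = 2.5625, γ^t·E[r] = 2.050000, running G = 4.925000
t=2: π = [0.1602, 0.1680, 0.2070, 0.1445, 0.1484, 0.1719], E[r] = 2.5313, γ^t·E[r] = 1.620000, running G = 6.545000
t=3: π = [0.1611, 0.1675, 0.2095, 0.1450, 0.1460, 0.1709], E[r] = 2.5352, γ^t·E[r] = 1.298000, running G = 7.843000
t=4: π = [0.1613, 0.1673, 0.2090, 0.1451, 0.1459, 0.1713], E[r] = 2.5363, γ^t·E[r] = 1.038875, running G = 8.881875
t=5: π = [0.1613, 0.1673, 0.2090, 0.1452, 0.1459, 0.1713], E[r] = 2.5365, γ^t·E[r] = 0.831158, running G = 9.713033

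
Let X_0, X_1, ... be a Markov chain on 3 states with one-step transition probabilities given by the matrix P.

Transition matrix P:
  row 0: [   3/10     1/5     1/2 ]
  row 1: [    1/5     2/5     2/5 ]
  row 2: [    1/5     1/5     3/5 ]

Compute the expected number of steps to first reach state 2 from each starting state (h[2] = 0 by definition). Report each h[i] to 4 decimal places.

First-step conditioning: h[2] = 0; for i ≠ 2, h[i] = 1 + Σ_k P[i][k]·h[k].
  h[0] = 1 + 3/10·h[0] + 1/5·h[1]
  h[1] = 1 + 1/5·h[0] + 2/5·h[1]
Solving the 2×2 linear system over states ≠ 2 gives exactly h = [40/19, 45/19, 0] (h[2] = 0 is the target).

h = [2.1053, 2.3684, 0.0000]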